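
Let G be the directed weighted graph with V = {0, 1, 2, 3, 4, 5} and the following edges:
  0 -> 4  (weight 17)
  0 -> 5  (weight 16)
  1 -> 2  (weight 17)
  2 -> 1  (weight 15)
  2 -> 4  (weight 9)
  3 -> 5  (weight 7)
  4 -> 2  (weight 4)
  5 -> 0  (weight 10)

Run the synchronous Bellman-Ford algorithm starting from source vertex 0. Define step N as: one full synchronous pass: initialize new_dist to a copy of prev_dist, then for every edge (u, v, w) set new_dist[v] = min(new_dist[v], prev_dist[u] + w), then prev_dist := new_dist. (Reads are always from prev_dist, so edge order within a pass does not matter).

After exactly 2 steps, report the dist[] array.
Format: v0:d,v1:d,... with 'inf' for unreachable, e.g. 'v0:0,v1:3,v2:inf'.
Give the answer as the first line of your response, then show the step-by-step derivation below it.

v0:0,v1:inf,v2:21,v3:inf,v4:17,v5:16

step 1: dist = v0:0,v1:inf,v2:inf,v3:inf,v4:17,v5:16
step 2: dist = v0:0,v1:inf,v2:21,v3:inf,v4:17,v5:16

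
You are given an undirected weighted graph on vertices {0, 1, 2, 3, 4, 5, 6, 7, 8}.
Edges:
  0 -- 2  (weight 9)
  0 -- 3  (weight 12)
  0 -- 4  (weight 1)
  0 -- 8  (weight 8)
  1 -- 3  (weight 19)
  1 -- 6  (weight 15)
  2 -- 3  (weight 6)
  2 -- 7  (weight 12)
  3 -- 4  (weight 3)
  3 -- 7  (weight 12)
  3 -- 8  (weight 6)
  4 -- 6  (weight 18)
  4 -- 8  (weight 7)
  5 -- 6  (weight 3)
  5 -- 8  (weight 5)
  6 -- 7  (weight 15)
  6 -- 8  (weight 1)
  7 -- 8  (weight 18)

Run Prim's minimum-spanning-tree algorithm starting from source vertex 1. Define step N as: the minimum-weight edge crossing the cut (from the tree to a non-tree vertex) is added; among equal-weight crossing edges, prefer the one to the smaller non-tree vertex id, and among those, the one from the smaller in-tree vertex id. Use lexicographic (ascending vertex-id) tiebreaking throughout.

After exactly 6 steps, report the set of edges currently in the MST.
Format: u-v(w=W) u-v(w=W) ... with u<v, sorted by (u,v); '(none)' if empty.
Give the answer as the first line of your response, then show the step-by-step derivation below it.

0-4(w=1) 1-6(w=15) 3-4(w=3) 3-8(w=6) 5-6(w=3) 6-8(w=1)

step 1: add edge 1-6 (w=15); MST = {1-6(w=15)}
step 2: add edge 6-8 (w=1); MST = {1-6(w=15) 6-8(w=1)}
step 3: add edge 5-6 (w=3); MST = {1-6(w=15) 5-6(w=3) 6-8(w=1)}
step 4: add edge 3-8 (w=6); MST = {1-6(w=15) 3-8(w=6) 5-6(w=3) 6-8(w=1)}
step 5: add edge 3-4 (w=3); MST = {1-6(w=15) 3-4(w=3) 3-8(w=6) 5-6(w=3) 6-8(w=1)}
step 6: add edge 0-4 (w=1); MST = {0-4(w=1) 1-6(w=15) 3-4(w=3) 3-8(w=6) 5-6(w=3) 6-8(w=1)}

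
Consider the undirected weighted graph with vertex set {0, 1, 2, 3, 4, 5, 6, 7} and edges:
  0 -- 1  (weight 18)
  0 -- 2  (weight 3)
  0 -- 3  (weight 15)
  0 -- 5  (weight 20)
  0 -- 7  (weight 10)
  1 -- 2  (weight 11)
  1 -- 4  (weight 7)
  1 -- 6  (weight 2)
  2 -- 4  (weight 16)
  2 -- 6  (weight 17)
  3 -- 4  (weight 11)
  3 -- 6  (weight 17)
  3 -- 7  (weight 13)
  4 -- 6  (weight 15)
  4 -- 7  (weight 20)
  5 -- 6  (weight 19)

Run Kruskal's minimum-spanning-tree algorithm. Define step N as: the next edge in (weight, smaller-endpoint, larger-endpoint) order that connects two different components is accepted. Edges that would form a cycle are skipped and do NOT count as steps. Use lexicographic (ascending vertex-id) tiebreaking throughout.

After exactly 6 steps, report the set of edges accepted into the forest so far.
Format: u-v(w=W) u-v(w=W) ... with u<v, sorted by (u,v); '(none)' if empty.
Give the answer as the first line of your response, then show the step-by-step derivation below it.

0-2(w=3) 0-7(w=10) 1-2(w=11) 1-4(w=7) 1-6(w=2) 3-4(w=11)

step 1: add edge 1-6 (w=2); MST = {1-6(w=2)}
step 2: add edge 0-2 (w=3); MST = {0-2(w=3) 1-6(w=2)}
step 3: add edge 1-4 (w=7); MST = {0-2(w=3) 1-4(w=7) 1-6(w=2)}
step 4: add edge 0-7 (w=10); MST = {0-2(w=3) 0-7(w=10) 1-4(w=7) 1-6(w=2)}
step 5: add edge 1-2 (w=11); MST = {0-2(w=3) 0-7(w=10) 1-2(w=11) 1-4(w=7) 1-6(w=2)}
step 6: add edge 3-4 (w=11); MST = {0-2(w=3) 0-7(w=10) 1-2(w=11) 1-4(w=7) 1-6(w=2) 3-4(w=11)}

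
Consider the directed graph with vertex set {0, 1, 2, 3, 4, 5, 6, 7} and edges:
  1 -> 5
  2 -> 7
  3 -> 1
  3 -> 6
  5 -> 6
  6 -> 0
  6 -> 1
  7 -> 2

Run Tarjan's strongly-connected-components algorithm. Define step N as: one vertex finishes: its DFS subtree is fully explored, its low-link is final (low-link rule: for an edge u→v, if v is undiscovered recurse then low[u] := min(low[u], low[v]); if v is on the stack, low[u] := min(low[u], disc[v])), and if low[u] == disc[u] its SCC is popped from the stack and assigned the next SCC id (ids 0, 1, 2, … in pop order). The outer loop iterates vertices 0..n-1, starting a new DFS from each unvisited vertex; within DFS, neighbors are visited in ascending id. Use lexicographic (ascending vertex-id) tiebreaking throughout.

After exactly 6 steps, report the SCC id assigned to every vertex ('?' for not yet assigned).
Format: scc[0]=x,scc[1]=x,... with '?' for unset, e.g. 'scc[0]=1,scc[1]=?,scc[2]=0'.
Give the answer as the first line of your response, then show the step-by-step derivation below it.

scc[0]=0,scc[1]=1,scc[2]=2,scc[3]=?,scc[4]=?,scc[5]=1,scc[6]=1,scc[7]=2

step 1: low=(low[0]=0,low[1]=?,low[2]=?,low[3]=?,low[4]=?,low[5]=?,low[6]=?,low[7]=?); scc=(scc[0]=0,scc[1]=?,scc[2]=?,scc[3]=?,scc[4]=?,scc[5]=?,scc[6]=?,scc[7]=?)
step 2: low=(low[0]=0,low[1]=1,low[2]=?,low[3]=?,low[4]=?,low[5]=2,low[6]=1,low[7]=?); scc=(scc[0]=0,scc[1]=?,scc[2]=?,scc[3]=?,scc[4]=?,scc[5]=?,scc[6]=?,scc[7]=?)
step 3: low=(low[0]=0,low[1]=1,low[2]=?,low[3]=?,low[4]=?,low[5]=1,low[6]=1,low[7]=?); scc=(scc[0]=0,scc[1]=?,scc[2]=?,scc[3]=?,scc[4]=?,scc[5]=?,scc[6]=?,scc[7]=?)
step 4: low=(low[0]=0,low[1]=1,low[2]=?,low[3]=?,low[4]=?,low[5]=1,low[6]=1,low[7]=?); scc=(scc[0]=0,scc[1]=1,scc[2]=?,scc[3]=?,scc[4]=?,scc[5]=1,scc[6]=1,scc[7]=?)
step 5: low=(low[0]=0,low[1]=1,low[2]=4,low[3]=?,low[4]=?,low[5]=1,low[6]=1,low[7]=4); scc=(scc[0]=0,scc[1]=1,scc[2]=?,scc[3]=?,scc[4]=?,scc[5]=1,scc[6]=1,scc[7]=?)
step 6: low=(low[0]=0,low[1]=1,low[2]=4,low[3]=?,low[4]=?,low[5]=1,low[6]=1,low[7]=4); scc=(scc[0]=0,scc[1]=1,scc[2]=2,scc[3]=?,scc[4]=?,scc[5]=1,scc[6]=1,scc[7]=2)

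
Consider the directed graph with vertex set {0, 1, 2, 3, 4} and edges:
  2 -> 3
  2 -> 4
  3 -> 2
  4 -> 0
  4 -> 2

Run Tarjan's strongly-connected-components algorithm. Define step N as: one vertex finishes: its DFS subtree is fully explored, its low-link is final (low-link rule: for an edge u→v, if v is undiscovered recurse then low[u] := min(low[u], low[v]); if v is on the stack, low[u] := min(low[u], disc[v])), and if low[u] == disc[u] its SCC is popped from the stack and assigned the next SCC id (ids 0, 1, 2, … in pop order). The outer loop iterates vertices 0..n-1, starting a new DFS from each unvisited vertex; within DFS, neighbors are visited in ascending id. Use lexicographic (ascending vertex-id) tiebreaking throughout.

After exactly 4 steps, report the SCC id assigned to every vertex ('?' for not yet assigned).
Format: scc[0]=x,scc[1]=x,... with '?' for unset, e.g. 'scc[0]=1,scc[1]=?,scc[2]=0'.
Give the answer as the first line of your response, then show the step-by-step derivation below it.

scc[0]=0,scc[1]=1,scc[2]=?,scc[3]=?,scc[4]=?

step 1: low=(low[0]=0,low[1]=?,low[2]=?,low[3]=?,low[4]=?); scc=(scc[0]=0,scc[1]=?,scc[2]=?,scc[3]=?,scc[4]=?)
step 2: low=(low[0]=0,low[1]=1,low[2]=?,low[3]=?,low[4]=?); scc=(scc[0]=0,scc[1]=1,scc[2]=?,scc[3]=?,scc[4]=?)
step 3: low=(low[0]=0,low[1]=1,low[2]=2,low[3]=2,low[4]=?); scc=(scc[0]=0,scc[1]=1,scc[2]=?,scc[3]=?,scc[4]=?)
step 4: low=(low[0]=0,low[1]=1,low[2]=2,low[3]=2,low[4]=2); scc=(scc[0]=0,scc[1]=1,scc[2]=?,scc[3]=?,scc[4]=?)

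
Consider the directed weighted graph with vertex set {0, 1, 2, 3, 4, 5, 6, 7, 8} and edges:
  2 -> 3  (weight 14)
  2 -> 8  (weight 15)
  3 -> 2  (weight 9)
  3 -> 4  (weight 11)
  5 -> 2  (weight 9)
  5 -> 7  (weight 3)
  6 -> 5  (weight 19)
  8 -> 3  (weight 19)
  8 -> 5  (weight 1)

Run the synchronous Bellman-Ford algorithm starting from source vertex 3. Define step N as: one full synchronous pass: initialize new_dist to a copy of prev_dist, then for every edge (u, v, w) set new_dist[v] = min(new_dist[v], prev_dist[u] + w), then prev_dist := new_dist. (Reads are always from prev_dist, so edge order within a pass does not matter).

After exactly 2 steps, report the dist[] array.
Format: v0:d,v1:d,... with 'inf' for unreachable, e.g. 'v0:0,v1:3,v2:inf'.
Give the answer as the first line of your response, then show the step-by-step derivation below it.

v0:inf,v1:inf,v2:9,v3:0,v4:11,v5:inf,v6:inf,v7:inf,v8:24

step 1: dist = v0:inf,v1:inf,v2:9,v3:0,v4:11,v5:inf,v6:inf,v7:inf,v8:inf
step 2: dist = v0:inf,v1:inf,v2:9,v3:0,v4:11,v5:inf,v6:inf,v7:inf,v8:24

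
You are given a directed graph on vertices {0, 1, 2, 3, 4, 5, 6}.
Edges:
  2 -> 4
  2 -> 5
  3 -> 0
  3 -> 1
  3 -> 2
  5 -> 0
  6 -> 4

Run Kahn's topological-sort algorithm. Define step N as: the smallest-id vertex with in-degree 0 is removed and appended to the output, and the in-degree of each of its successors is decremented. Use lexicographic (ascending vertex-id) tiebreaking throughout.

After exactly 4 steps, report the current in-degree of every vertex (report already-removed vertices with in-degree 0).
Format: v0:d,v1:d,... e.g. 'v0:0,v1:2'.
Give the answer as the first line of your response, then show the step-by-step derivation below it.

v0:0,v1:0,v2:0,v3:0,v4:1,v5:0,v6:0

step 1: output 3; order=[3]; indeg=(1,0,0,0,2,1,0)
step 2: output 1; order=[3,1]; indeg=(1,0,0,0,2,1,0)
step 3: output 2; order=[3,1,2]; indeg=(1,0,0,0,1,0,0)
step 4: output 5; order=[3,1,2,5]; indeg=(0,0,0,0,1,0,0)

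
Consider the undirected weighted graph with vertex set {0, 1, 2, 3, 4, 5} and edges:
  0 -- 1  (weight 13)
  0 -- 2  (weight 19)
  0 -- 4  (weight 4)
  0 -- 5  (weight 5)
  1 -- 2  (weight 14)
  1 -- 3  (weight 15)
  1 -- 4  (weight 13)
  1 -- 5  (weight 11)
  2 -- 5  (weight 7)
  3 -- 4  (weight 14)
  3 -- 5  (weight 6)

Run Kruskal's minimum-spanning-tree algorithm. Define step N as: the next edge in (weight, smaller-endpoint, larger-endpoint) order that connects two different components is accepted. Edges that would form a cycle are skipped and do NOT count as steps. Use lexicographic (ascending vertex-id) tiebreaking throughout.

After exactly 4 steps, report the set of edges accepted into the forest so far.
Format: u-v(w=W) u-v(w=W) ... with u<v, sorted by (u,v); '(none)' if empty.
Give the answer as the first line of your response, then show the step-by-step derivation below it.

0-4(w=4) 0-5(w=5) 2-5(w=7) 3-5(w=6)

step 1: add edge 0-4 (w=4); MST = {0-4(w=4)}
step 2: add edge 0-5 (w=5); MST = {0-4(w=4) 0-5(w=5)}
step 3: add edge 3-5 (w=6); MST = {0-4(w=4) 0-5(w=5) 3-5(w=6)}
step 4: add edge 2-5 (w=7); MST = {0-4(w=4) 0-5(w=5) 2-5(w=7) 3-5(w=6)}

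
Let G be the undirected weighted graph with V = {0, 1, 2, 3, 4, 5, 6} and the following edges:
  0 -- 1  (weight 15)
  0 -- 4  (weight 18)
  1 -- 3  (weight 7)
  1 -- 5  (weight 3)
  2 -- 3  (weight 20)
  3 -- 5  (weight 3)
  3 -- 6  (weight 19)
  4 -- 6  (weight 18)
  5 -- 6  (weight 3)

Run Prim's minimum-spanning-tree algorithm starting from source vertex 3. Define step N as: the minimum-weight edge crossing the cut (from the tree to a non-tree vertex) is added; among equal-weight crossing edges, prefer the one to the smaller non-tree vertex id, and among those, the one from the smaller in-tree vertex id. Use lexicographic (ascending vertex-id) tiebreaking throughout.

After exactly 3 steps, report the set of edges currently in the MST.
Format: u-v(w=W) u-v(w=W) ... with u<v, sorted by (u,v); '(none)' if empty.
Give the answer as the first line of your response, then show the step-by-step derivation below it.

1-5(w=3) 3-5(w=3) 5-6(w=3)

step 1: add edge 3-5 (w=3); MST = {3-5(w=3)}
step 2: add edge 1-5 (w=3); MST = {1-5(w=3) 3-5(w=3)}
step 3: add edge 5-6 (w=3); MST = {1-5(w=3) 3-5(w=3) 5-6(w=3)}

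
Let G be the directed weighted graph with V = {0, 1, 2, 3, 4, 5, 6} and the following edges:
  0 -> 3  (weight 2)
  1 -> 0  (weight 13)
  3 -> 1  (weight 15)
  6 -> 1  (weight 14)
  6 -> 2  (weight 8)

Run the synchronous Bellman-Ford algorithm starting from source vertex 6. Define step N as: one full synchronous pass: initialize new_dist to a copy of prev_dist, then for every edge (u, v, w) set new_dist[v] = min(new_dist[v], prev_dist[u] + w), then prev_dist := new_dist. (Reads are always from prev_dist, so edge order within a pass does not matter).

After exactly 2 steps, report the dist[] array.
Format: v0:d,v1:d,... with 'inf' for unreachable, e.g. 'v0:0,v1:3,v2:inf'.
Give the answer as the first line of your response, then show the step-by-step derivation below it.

v0:27,v1:14,v2:8,v3:inf,v4:inf,v5:inf,v6:0

step 1: dist = v0:inf,v1:14,v2:8,v3:inf,v4:inf,v5:inf,v6:0
step 2: dist = v0:27,v1:14,v2:8,v3:inf,v4:inf,v5:inf,v6:0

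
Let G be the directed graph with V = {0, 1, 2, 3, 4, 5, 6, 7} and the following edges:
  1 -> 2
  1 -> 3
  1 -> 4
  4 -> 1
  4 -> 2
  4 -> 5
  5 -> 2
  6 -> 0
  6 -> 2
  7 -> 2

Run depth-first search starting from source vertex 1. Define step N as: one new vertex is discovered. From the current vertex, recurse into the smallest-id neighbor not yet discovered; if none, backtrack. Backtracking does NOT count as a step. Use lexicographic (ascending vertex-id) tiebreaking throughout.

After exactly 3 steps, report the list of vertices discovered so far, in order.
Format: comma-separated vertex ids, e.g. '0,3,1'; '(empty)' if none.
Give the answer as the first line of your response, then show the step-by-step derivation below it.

1,2,3

step 1: discover 1; path=1; order=1
step 2: discover 2; path=1>2; order=1,2
step 3: discover 3; path=1>3; order=1,2,3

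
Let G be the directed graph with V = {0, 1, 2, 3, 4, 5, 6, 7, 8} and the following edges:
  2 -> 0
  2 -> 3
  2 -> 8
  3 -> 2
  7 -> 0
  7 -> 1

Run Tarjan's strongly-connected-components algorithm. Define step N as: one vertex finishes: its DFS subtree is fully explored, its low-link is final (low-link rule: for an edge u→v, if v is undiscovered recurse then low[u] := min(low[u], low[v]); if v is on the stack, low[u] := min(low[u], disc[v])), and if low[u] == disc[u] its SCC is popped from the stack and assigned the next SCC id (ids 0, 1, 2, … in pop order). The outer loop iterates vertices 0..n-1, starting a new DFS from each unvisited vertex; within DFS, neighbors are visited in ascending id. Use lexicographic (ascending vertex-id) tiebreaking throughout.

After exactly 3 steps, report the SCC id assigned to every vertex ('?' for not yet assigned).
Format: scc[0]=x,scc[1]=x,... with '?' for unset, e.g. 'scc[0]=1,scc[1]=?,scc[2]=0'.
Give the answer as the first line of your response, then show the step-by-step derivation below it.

scc[0]=0,scc[1]=1,scc[2]=?,scc[3]=?,scc[4]=?,scc[5]=?,scc[6]=?,scc[7]=?,scc[8]=?

step 1: low=(low[0]=0,low[1]=?,low[2]=?,low[3]=?,low[4]=?,low[5]=?,low[6]=?,low[7]=?,low[8]=?); scc=(scc[0]=0,scc[1]=?,scc[2]=?,scc[3]=?,scc[4]=?,scc[5]=?,scc[6]=?,scc[7]=?,scc[8]=?)
step 2: low=(low[0]=0,low[1]=1,low[2]=?,low[3]=?,low[4]=?,low[5]=?,low[6]=?,low[7]=?,low[8]=?); scc=(scc[0]=0,scc[1]=1,scc[2]=?,scc[3]=?,scc[4]=?,scc[5]=?,scc[6]=?,scc[7]=?,scc[8]=?)
step 3: low=(low[0]=0,low[1]=1,low[2]=2,low[3]=2,low[4]=?,low[5]=?,low[6]=?,low[7]=?,low[8]=?); scc=(scc[0]=0,scc[1]=1,scc[2]=?,scc[3]=?,scc[4]=?,scc[5]=?,scc[6]=?,scc[7]=?,scc[8]=?)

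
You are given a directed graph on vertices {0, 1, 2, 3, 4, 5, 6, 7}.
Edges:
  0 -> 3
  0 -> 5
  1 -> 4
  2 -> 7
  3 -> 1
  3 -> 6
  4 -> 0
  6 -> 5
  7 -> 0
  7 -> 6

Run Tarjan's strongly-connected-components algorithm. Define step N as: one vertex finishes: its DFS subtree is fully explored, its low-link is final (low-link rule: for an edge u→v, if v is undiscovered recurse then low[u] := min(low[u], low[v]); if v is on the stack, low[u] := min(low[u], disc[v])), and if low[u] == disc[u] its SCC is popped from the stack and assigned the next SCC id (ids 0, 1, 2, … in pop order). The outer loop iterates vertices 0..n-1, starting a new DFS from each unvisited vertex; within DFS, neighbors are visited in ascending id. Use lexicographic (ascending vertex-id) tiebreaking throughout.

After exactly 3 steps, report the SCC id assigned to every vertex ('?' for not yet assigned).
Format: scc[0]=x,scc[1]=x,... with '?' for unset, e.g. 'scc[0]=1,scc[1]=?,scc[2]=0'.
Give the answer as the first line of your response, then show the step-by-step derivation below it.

scc[0]=?,scc[1]=?,scc[2]=?,scc[3]=?,scc[4]=?,scc[5]=0,scc[6]=?,scc[7]=?

step 1: low=(low[0]=0,low[1]=2,low[2]=?,low[3]=1,low[4]=0,low[5]=?,low[6]=?,low[7]=?); scc=(scc[0]=?,scc[1]=?,scc[2]=?,scc[3]=?,scc[4]=?,scc[5]=?,scc[6]=?,scc[7]=?)
step 2: low=(low[0]=0,low[1]=0,low[2]=?,low[3]=1,low[4]=0,low[5]=?,low[6]=?,low[7]=?); scc=(scc[0]=?,scc[1]=?,scc[2]=?,scc[3]=?,scc[4]=?,scc[5]=?,scc[6]=?,scc[7]=?)
step 3: low=(low[0]=0,low[1]=0,low[2]=?,low[3]=0,low[4]=0,low[5]=5,low[6]=4,low[7]=?); scc=(scc[0]=?,scc[1]=?,scc[2]=?,scc[3]=?,scc[4]=?,scc[5]=0,scc[6]=?,scc[7]=?)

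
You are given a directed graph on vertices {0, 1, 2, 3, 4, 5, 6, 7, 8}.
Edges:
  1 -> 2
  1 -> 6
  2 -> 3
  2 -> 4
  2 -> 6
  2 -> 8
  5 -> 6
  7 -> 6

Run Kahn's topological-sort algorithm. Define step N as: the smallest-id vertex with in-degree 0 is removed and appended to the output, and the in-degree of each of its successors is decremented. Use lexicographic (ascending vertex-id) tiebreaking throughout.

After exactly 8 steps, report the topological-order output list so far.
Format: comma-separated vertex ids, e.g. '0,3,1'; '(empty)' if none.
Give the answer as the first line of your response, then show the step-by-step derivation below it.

0,1,2,3,4,5,7,6

step 1: output 0; order=[0]; indeg=(0,0,1,1,1,0,4,0,1)
step 2: output 1; order=[0,1]; indeg=(0,0,0,1,1,0,3,0,1)
step 3: output 2; order=[0,1,2]; indeg=(0,0,0,0,0,0,2,0,0)
step 4: output 3; order=[0,1,2,3]; indeg=(0,0,0,0,0,0,2,0,0)
step 5: output 4; order=[0,1,2,3,4]; indeg=(0,0,0,0,0,0,2,0,0)
step 6: output 5; order=[0,1,2,3,4,5]; indeg=(0,0,0,0,0,0,1,0,0)
step 7: output 7; order=[0,1,2,3,4,5,7]; indeg=(0,0,0,0,0,0,0,0,0)
step 8: output 6; order=[0,1,2,3,4,5,7,6]; indeg=(0,0,0,0,0,0,0,0,0)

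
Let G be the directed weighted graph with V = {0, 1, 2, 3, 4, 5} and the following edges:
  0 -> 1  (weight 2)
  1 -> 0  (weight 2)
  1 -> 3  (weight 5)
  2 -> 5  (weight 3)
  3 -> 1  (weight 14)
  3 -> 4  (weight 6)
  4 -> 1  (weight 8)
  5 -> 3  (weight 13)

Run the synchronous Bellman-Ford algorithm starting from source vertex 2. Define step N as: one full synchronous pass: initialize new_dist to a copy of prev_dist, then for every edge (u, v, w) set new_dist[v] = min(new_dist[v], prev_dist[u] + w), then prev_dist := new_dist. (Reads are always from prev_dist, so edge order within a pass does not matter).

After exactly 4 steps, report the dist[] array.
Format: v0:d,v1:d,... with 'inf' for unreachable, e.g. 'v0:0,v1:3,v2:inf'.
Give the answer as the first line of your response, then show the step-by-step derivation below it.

v0:32,v1:30,v2:0,v3:16,v4:22,v5:3

step 1: dist = v0:inf,v1:inf,v2:0,v3:inf,v4:inf,v5:3
step 2: dist = v0:inf,v1:inf,v2:0,v3:16,v4:inf,v5:3
step 3: dist = v0:inf,v1:30,v2:0,v3:16,v4:22,v5:3
step 4: dist = v0:32,v1:30,v2:0,v3:16,v4:22,v5:3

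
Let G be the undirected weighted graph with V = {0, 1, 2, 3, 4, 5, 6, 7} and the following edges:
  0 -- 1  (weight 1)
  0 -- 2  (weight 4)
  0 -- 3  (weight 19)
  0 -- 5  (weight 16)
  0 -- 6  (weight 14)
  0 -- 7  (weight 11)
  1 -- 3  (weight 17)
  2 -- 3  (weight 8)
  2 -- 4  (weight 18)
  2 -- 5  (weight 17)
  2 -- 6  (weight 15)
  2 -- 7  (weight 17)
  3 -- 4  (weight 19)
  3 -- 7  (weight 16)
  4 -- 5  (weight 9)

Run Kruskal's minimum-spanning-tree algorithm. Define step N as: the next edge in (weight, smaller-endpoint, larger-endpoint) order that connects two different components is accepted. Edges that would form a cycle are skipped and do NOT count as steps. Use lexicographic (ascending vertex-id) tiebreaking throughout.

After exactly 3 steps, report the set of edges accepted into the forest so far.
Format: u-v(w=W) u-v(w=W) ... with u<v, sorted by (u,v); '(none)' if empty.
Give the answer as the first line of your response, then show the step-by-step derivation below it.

0-1(w=1) 0-2(w=4) 2-3(w=8)

step 1: add edge 0-1 (w=1); MST = {0-1(w=1)}
step 2: add edge 0-2 (w=4); MST = {0-1(w=1) 0-2(w=4)}
step 3: add edge 2-3 (w=8); MST = {0-1(w=1) 0-2(w=4) 2-3(w=8)}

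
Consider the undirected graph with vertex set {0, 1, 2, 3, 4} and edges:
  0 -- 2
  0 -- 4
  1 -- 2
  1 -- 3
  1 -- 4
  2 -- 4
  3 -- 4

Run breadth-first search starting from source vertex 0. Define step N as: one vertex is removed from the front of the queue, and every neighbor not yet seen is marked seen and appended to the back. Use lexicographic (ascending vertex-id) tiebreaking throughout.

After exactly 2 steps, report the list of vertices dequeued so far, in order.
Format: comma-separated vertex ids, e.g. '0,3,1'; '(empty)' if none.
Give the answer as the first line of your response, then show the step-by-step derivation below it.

0,2

step 1: dequeue 0; queue=[2,4]; order=0
step 2: dequeue 2; queue=[4,1]; order=0,2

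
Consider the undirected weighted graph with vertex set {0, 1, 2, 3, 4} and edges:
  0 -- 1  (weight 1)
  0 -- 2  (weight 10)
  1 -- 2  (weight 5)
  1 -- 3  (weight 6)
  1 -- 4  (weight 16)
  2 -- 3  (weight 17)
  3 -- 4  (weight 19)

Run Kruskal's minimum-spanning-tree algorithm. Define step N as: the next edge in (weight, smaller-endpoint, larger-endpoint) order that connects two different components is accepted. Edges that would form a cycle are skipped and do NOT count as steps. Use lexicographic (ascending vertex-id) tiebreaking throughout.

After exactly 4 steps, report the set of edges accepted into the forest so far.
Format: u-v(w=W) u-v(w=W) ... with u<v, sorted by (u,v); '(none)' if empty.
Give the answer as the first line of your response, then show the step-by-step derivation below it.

0-1(w=1) 1-2(w=5) 1-3(w=6) 1-4(w=16)

step 1: add edge 0-1 (w=1); MST = {0-1(w=1)}
step 2: add edge 1-2 (w=5); MST = {0-1(w=1) 1-2(w=5)}
step 3: add edge 1-3 (w=6); MST = {0-1(w=1) 1-2(w=5) 1-3(w=6)}
step 4: add edge 1-4 (w=16); MST = {0-1(w=1) 1-2(w=5) 1-3(w=6) 1-4(w=16)}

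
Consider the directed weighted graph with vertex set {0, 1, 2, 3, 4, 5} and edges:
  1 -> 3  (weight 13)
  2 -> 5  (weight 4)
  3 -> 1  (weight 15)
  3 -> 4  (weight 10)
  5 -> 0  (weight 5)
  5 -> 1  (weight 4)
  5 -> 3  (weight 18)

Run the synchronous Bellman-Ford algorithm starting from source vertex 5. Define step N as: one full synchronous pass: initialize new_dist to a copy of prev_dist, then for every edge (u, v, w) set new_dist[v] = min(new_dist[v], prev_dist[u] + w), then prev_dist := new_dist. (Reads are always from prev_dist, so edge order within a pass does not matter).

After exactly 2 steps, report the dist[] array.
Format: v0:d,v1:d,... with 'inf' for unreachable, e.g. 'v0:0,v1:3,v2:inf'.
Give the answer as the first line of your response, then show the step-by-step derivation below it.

v0:5,v1:4,v2:inf,v3:17,v4:28,v5:0

step 1: dist = v0:5,v1:4,v2:inf,v3:18,v4:inf,v5:0
step 2: dist = v0:5,v1:4,v2:inf,v3:17,v4:28,v5:0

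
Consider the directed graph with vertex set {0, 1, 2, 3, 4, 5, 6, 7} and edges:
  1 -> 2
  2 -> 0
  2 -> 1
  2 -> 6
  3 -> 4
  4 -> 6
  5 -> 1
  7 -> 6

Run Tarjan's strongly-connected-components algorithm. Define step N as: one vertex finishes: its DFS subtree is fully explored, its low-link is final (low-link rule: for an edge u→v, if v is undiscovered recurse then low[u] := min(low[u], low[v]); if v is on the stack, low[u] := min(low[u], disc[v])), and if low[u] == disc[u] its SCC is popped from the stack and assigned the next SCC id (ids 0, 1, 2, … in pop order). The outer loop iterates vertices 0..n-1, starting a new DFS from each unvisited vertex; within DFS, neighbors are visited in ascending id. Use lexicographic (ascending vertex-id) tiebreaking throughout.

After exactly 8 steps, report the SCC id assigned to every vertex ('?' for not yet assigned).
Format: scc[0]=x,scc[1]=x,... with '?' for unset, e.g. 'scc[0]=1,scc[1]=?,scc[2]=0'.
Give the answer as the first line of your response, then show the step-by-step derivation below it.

scc[0]=0,scc[1]=2,scc[2]=2,scc[3]=4,scc[4]=3,scc[5]=5,scc[6]=1,scc[7]=6

step 1: low=(low[0]=0,low[1]=?,low[2]=?,low[3]=?,low[4]=?,low[5]=?,low[6]=?,low[7]=?); scc=(scc[0]=0,scc[1]=?,scc[2]=?,scc[3]=?,scc[4]=?,scc[5]=?,scc[6]=?,scc[7]=?)
step 2: low=(low[0]=0,low[1]=1,low[2]=1,low[3]=?,low[4]=?,low[5]=?,low[6]=3,low[7]=?); scc=(scc[0]=0,scc[1]=?,scc[2]=?,scc[3]=?,scc[4]=?,scc[5]=?,scc[6]=1,scc[7]=?)
step 3: low=(low[0]=0,low[1]=1,low[2]=1,low[3]=?,low[4]=?,low[5]=?,low[6]=3,low[7]=?); scc=(scc[0]=0,scc[1]=?,scc[2]=?,scc[3]=?,scc[4]=?,scc[5]=?,scc[6]=1,scc[7]=?)
step 4: low=(low[0]=0,low[1]=1,low[2]=1,low[3]=?,low[4]=?,low[5]=?,low[6]=3,low[7]=?); scc=(scc[0]=0,scc[1]=2,scc[2]=2,scc[3]=?,scc[4]=?,scc[5]=?,scc[6]=1,scc[7]=?)
step 5: low=(low[0]=0,low[1]=1,low[2]=1,low[3]=4,low[4]=5,low[5]=?,low[6]=3,low[7]=?); scc=(scc[0]=0,scc[1]=2,scc[2]=2,scc[3]=?,scc[4]=3,scc[5]=?,scc[6]=1,scc[7]=?)
step 6: low=(low[0]=0,low[1]=1,low[2]=1,low[3]=4,low[4]=5,low[5]=?,low[6]=3,low[7]=?); scc=(scc[0]=0,scc[1]=2,scc[2]=2,scc[3]=4,scc[4]=3,scc[5]=?,scc[6]=1,scc[7]=?)
step 7: low=(low[0]=0,low[1]=1,low[2]=1,low[3]=4,low[4]=5,low[5]=6,low[6]=3,low[7]=?); scc=(scc[0]=0,scc[1]=2,scc[2]=2,scc[3]=4,scc[4]=3,scc[5]=5,scc[6]=1,scc[7]=?)
step 8: low=(low[0]=0,low[1]=1,low[2]=1,low[3]=4,low[4]=5,low[5]=6,low[6]=3,low[7]=7); scc=(scc[0]=0,scc[1]=2,scc[2]=2,scc[3]=4,scc[4]=3,scc[5]=5,scc[6]=1,scc[7]=6)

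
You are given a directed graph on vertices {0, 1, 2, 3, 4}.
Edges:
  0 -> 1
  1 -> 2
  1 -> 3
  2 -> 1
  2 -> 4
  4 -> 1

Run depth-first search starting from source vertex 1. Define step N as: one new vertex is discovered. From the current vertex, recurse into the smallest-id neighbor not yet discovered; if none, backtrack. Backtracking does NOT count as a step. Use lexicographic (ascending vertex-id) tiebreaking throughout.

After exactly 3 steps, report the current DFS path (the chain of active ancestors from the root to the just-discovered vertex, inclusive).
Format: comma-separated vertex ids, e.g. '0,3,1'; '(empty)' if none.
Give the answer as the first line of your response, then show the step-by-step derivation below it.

1,2,4

step 1: discover 1; path=1; order=1
step 2: discover 2; path=1>2; order=1,2
step 3: discover 4; path=1>2>4; order=1,2,4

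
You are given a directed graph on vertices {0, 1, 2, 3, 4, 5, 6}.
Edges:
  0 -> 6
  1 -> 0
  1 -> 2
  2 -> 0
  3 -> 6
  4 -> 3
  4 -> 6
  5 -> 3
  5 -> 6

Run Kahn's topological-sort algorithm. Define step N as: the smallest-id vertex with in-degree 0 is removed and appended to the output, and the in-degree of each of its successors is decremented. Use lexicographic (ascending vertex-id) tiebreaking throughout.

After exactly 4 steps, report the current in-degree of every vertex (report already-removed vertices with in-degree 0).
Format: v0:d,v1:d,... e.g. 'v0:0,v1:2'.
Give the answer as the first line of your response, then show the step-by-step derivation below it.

v0:0,v1:0,v2:0,v3:1,v4:0,v5:0,v6:2

step 1: output 1; order=[1]; indeg=(1,0,0,2,0,0,4)
step 2: output 2; order=[1,2]; indeg=(0,0,0,2,0,0,4)
step 3: output 0; order=[1,2,0]; indeg=(0,0,0,2,0,0,3)
step 4: output 4; order=[1,2,0,4]; indeg=(0,0,0,1,0,0,2)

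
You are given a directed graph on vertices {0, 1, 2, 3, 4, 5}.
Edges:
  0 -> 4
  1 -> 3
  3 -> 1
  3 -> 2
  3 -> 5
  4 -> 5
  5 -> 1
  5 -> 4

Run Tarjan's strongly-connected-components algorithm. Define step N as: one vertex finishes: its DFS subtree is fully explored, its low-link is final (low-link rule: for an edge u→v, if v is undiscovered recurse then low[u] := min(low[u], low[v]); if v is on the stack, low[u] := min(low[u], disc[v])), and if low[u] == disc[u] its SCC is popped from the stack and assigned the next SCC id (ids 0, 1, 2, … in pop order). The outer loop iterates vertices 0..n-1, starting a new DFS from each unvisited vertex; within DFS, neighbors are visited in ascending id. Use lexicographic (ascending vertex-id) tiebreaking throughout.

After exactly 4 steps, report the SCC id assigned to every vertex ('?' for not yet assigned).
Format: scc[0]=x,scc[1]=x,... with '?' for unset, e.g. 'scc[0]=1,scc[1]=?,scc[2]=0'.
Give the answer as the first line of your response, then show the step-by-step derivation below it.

scc[0]=?,scc[1]=?,scc[2]=0,scc[3]=?,scc[4]=?,scc[5]=?

step 1: low=(low[0]=0,low[1]=3,low[2]=5,low[3]=3,low[4]=1,low[5]=2); scc=(scc[0]=?,scc[1]=?,scc[2]=0,scc[3]=?,scc[4]=?,scc[5]=?)
step 2: low=(low[0]=0,low[1]=3,low[2]=5,low[3]=2,low[4]=1,low[5]=2); scc=(scc[0]=?,scc[1]=?,scc[2]=0,scc[3]=?,scc[4]=?,scc[5]=?)
step 3: low=(low[0]=0,low[1]=2,low[2]=5,low[3]=2,low[4]=1,low[5]=2); scc=(scc[0]=?,scc[1]=?,scc[2]=0,scc[3]=?,scc[4]=?,scc[5]=?)
step 4: low=(low[0]=0,low[1]=2,low[2]=5,low[3]=2,low[4]=1,low[5]=1); scc=(scc[0]=?,scc[1]=?,scc[2]=0,scc[3]=?,scc[4]=?,scc[5]=?)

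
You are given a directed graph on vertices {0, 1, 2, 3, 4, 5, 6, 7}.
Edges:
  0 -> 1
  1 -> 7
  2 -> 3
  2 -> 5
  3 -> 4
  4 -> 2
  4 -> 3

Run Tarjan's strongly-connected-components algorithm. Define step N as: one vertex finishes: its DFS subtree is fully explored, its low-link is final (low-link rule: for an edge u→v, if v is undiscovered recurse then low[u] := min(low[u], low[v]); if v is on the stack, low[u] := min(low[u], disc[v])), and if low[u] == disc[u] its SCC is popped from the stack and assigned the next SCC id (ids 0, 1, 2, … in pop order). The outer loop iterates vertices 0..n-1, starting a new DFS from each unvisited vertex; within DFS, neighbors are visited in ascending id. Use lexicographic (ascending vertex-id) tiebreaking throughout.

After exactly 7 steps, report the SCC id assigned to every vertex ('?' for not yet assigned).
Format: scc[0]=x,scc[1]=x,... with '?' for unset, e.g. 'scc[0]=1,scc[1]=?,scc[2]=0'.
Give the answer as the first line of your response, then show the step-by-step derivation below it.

scc[0]=2,scc[1]=1,scc[2]=4,scc[3]=4,scc[4]=4,scc[5]=3,scc[6]=?,scc[7]=0

step 1: low=(low[0]=0,low[1]=1,low[2]=?,low[3]=?,low[4]=?,low[5]=?,low[6]=?,low[7]=2); scc=(scc[0]=?,scc[1]=?,scc[2]=?,scc[3]=?,scc[4]=?,scc[5]=?,scc[6]=?,scc[7]=0)
step 2: low=(low[0]=0,low[1]=1,low[2]=?,low[3]=?,low[4]=?,low[5]=?,low[6]=?,low[7]=2); scc=(scc[0]=?,scc[1]=1,scc[2]=?,scc[3]=?,scc[4]=?,scc[5]=?,scc[6]=?,scc[7]=0)
step 3: low=(low[0]=0,low[1]=1,low[2]=?,low[3]=?,low[4]=?,low[5]=?,low[6]=?,low[7]=2); scc=(scc[0]=2,scc[1]=1,scc[2]=?,scc[3]=?,scc[4]=?,scc[5]=?,scc[6]=?,scc[7]=0)
step 4: low=(low[0]=0,low[1]=1,low[2]=3,low[3]=4,low[4]=3,low[5]=?,low[6]=?,low[7]=2); scc=(scc[0]=2,scc[1]=1,scc[2]=?,scc[3]=?,scc[4]=?,scc[5]=?,scc[6]=?,scc[7]=0)
step 5: low=(low[0]=0,low[1]=1,low[2]=3,low[3]=3,low[4]=3,low[5]=?,low[6]=?,low[7]=2); scc=(scc[0]=2,scc[1]=1,scc[2]=?,scc[3]=?,scc[4]=?,scc[5]=?,scc[6]=?,scc[7]=0)
step 6: low=(low[0]=0,low[1]=1,low[2]=3,low[3]=3,low[4]=3,low[5]=6,low[6]=?,low[7]=2); scc=(scc[0]=2,scc[1]=1,scc[2]=?,scc[3]=?,scc[4]=?,scc[5]=3,scc[6]=?,scc[7]=0)
step 7: low=(low[0]=0,low[1]=1,low[2]=3,low[3]=3,low[4]=3,low[5]=6,low[6]=?,low[7]=2); scc=(scc[0]=2,scc[1]=1,scc[2]=4,scc[3]=4,scc[4]=4,scc[5]=3,scc[6]=?,scc[7]=0)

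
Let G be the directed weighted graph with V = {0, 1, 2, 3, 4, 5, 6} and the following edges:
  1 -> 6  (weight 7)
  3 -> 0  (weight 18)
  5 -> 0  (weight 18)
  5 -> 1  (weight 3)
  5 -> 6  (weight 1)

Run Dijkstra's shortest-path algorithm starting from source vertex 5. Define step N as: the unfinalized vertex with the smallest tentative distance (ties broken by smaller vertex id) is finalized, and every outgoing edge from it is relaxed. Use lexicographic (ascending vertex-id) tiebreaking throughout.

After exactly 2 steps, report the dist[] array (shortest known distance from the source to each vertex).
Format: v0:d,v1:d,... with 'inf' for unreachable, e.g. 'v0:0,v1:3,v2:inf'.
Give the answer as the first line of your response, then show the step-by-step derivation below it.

v0:18,v1:3,v2:inf,v3:inf,v4:inf,v5:0,v6:1

step 1: dist = v0:18,v1:3,v2:inf,v3:inf,v4:inf,v5:0,v6:1
step 2: dist = v0:18,v1:3,v2:inf,v3:inf,v4:inf,v5:0,v6:1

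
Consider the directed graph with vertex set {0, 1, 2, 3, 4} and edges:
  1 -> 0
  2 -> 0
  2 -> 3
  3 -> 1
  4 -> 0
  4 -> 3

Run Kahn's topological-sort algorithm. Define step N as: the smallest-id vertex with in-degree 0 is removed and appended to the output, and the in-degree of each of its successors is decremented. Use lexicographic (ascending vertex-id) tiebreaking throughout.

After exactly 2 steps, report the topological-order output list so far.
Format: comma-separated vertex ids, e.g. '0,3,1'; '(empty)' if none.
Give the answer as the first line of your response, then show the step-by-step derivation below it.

2,4

step 1: output 2; order=[2]; indeg=(2,1,0,1,0)
step 2: output 4; order=[2,4]; indeg=(1,1,0,0,0)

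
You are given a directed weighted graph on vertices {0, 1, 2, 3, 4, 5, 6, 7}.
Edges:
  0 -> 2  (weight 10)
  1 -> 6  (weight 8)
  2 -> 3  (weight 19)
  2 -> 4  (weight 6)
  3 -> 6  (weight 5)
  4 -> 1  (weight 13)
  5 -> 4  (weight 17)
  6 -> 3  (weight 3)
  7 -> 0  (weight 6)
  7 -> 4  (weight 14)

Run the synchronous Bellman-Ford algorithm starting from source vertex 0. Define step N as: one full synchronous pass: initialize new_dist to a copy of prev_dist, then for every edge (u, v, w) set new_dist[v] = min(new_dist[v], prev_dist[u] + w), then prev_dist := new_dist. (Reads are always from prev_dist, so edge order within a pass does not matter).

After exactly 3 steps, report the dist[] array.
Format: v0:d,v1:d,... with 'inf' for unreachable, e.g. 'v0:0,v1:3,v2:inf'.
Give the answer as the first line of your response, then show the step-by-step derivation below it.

v0:0,v1:29,v2:10,v3:29,v4:16,v5:inf,v6:34,v7:inf

step 1: dist = v0:0,v1:inf,v2:10,v3:inf,v4:inf,v5:inf,v6:inf,v7:inf
step 2: dist = v0:0,v1:inf,v2:10,v3:29,v4:16,v5:inf,v6:inf,v7:inf
step 3: dist = v0:0,v1:29,v2:10,v3:29,v4:16,v5:inf,v6:34,v7:inf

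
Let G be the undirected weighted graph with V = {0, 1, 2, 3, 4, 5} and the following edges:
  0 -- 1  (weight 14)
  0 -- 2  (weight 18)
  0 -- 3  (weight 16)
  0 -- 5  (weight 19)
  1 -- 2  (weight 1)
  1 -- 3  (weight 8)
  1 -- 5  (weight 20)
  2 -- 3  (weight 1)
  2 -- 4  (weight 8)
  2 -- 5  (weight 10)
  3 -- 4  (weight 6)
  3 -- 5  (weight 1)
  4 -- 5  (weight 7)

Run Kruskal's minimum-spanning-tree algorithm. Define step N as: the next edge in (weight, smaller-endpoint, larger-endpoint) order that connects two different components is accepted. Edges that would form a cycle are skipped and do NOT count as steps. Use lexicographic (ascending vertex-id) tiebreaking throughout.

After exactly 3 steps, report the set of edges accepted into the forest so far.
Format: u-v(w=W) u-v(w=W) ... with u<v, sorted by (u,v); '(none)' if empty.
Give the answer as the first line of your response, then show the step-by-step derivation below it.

1-2(w=1) 2-3(w=1) 3-5(w=1)

step 1: add edge 1-2 (w=1); MST = {1-2(w=1)}
step 2: add edge 2-3 (w=1); MST = {1-2(w=1) 2-3(w=1)}
step 3: add edge 3-5 (w=1); MST = {1-2(w=1) 2-3(w=1) 3-5(w=1)}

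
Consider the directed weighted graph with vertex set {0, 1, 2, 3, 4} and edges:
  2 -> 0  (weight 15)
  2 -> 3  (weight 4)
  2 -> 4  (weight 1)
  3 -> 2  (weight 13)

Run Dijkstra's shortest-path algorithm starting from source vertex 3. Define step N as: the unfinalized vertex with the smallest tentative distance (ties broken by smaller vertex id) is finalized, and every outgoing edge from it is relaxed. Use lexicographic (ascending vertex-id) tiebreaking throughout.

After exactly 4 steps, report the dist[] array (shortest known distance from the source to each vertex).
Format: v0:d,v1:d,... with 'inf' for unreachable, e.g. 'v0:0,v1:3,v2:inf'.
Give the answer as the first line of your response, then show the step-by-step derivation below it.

v0:28,v1:inf,v2:13,v3:0,v4:14

step 1: dist = v0:inf,v1:inf,v2:13,v3:0,v4:inf
step 2: dist = v0:28,v1:inf,v2:13,v3:0,v4:14
step 3: dist = v0:28,v1:inf,v2:13,v3:0,v4:14
step 4: dist = v0:28,v1:inf,v2:13,v3:0,v4:14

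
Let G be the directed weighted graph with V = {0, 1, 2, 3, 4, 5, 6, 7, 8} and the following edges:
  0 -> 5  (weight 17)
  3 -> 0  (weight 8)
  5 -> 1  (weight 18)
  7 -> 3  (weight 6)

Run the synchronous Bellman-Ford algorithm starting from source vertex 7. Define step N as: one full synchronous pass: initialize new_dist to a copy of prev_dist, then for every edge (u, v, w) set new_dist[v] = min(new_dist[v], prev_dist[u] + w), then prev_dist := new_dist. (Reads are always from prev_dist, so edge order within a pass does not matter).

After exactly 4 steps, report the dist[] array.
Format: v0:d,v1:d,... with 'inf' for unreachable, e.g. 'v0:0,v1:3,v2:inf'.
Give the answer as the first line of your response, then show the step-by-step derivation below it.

v0:14,v1:49,v2:inf,v3:6,v4:inf,v5:31,v6:inf,v7:0,v8:inf

step 1: dist = v0:inf,v1:inf,v2:inf,v3:6,v4:inf,v5:inf,v6:inf,v7:0,v8:inf
step 2: dist = v0:14,v1:inf,v2:inf,v3:6,v4:inf,v5:inf,v6:inf,v7:0,v8:inf
step 3: dist = v0:14,v1:inf,v2:inf,v3:6,v4:inf,v5:31,v6:inf,v7:0,v8:inf
step 4: dist = v0:14,v1:49,v2:inf,v3:6,v4:inf,v5:31,v6:inf,v7:0,v8:inf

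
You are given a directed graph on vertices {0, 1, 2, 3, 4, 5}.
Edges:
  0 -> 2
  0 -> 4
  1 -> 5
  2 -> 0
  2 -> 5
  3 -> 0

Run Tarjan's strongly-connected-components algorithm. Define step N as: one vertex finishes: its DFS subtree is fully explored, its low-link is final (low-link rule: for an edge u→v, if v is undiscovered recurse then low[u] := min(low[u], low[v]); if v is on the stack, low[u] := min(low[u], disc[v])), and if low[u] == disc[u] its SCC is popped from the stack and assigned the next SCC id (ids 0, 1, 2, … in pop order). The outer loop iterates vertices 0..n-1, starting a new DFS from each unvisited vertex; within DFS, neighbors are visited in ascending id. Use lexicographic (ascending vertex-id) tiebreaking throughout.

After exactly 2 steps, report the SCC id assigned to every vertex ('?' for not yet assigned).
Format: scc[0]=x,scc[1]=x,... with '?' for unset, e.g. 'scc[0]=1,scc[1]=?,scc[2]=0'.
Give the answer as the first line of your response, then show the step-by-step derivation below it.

scc[0]=?,scc[1]=?,scc[2]=?,scc[3]=?,scc[4]=?,scc[5]=0

step 1: low=(low[0]=0,low[1]=?,low[2]=0,low[3]=?,low[4]=?,low[5]=2); scc=(scc[0]=?,scc[1]=?,scc[2]=?,scc[3]=?,scc[4]=?,scc[5]=0)
step 2: low=(low[0]=0,low[1]=?,low[2]=0,low[3]=?,low[4]=?,low[5]=2); scc=(scc[0]=?,scc[1]=?,scc[2]=?,scc[3]=?,scc[4]=?,scc[5]=0)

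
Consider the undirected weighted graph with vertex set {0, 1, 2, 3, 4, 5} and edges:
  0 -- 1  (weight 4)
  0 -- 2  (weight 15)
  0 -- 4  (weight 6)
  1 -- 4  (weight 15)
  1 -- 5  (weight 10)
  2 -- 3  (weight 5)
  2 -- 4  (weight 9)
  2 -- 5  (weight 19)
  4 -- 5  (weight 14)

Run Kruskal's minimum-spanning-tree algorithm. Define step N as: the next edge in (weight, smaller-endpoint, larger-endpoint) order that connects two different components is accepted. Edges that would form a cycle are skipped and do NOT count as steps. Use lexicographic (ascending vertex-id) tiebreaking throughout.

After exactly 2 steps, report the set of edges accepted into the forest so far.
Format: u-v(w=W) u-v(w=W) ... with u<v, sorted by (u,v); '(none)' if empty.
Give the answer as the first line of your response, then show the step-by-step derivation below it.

0-1(w=4) 2-3(w=5)

step 1: add edge 0-1 (w=4); MST = {0-1(w=4)}
step 2: add edge 2-3 (w=5); MST = {0-1(w=4) 2-3(w=5)}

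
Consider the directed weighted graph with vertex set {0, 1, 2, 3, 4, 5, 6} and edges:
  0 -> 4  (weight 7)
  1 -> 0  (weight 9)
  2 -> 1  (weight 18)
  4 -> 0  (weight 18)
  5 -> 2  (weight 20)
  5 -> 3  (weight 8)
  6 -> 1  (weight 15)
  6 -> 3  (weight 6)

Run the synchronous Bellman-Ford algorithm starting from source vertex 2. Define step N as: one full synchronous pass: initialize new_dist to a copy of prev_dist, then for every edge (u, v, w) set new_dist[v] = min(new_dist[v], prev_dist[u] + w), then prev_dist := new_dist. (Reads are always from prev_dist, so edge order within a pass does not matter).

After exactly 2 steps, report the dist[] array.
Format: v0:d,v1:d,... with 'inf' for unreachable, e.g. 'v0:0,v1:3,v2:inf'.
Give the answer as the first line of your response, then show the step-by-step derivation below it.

v0:27,v1:18,v2:0,v3:inf,v4:inf,v5:inf,v6:inf

step 1: dist = v0:inf,v1:18,v2:0,v3:inf,v4:inf,v5:inf,v6:inf
step 2: dist = v0:27,v1:18,v2:0,v3:inf,v4:inf,v5:inf,v6:inf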